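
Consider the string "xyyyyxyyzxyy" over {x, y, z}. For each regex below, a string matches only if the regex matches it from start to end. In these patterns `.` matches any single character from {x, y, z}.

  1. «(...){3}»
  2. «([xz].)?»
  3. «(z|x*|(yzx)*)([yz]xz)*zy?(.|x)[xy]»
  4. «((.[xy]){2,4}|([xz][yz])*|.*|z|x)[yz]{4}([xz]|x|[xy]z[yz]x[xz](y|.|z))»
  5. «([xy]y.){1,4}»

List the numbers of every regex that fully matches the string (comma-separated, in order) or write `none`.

1 → no match
2 → no match
3 → no match
4 → no match
5 → match

5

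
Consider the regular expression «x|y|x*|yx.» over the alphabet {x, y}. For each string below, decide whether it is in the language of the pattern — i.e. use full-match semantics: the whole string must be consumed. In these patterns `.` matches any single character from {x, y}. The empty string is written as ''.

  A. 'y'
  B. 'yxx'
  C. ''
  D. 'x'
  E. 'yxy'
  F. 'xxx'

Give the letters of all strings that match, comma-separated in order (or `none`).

A, B, C, D, E, F

A → match
B → match
C → match
D → match
E → match
F → match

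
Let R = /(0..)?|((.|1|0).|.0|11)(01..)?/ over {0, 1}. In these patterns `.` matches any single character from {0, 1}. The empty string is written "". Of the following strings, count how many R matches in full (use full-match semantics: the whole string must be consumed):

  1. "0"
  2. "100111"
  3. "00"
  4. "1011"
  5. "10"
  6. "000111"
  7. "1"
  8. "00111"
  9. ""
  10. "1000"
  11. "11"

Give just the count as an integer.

6

1 → no match
2 → match
3 → match
4 → no match
5 → match
6 → match
7 → no match
8 → no match
9 → match
10 → no match
11 → match
Total matched: 6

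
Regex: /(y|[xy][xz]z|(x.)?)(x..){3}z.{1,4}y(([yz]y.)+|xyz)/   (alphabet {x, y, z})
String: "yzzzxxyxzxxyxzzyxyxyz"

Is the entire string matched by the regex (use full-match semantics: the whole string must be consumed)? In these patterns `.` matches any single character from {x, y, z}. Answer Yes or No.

No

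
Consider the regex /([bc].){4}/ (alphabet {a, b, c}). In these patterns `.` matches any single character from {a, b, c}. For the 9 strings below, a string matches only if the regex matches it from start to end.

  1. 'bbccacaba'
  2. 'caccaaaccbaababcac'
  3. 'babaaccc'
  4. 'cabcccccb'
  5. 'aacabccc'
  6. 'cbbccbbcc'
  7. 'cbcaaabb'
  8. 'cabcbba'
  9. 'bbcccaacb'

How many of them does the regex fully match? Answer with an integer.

0

1 → no match
2 → no match
3 → no match
4 → no match
5 → no match
6 → no match
7 → no match
8 → no match
9 → no match
Total matched: 0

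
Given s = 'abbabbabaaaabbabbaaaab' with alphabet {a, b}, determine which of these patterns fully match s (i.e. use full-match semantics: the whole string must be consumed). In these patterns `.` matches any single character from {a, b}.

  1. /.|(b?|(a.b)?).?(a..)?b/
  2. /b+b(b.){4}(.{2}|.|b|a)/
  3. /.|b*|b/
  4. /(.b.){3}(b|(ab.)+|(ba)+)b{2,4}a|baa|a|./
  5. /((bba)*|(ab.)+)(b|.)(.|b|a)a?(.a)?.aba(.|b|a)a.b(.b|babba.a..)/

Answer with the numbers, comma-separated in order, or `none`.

1 → no match
2 → no match — must start with 'b'
3 → no match
4 → no match
5 → match

5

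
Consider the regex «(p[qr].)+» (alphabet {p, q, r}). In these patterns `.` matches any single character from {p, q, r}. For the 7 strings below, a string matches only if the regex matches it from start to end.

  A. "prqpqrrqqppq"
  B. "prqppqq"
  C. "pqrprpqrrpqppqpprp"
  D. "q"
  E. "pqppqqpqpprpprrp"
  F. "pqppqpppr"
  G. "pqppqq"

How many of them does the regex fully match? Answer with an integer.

A → no match
B → no match
C → no match
D → no match — must start with "p"
E → no match
F → no match
G → match
Total matched: 1

1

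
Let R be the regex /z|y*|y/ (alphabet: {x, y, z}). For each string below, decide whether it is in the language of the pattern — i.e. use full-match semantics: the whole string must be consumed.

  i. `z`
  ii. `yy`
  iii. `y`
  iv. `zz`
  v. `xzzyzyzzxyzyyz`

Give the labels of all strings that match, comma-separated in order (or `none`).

i → match
ii → match
iii → match
iv → no match
v → no match

i, ii, iii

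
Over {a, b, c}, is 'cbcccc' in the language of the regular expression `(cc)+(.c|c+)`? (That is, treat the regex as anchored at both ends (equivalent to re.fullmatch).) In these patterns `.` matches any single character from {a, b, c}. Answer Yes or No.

Every match must start with 'cc', but 'cbcccc' does not.

No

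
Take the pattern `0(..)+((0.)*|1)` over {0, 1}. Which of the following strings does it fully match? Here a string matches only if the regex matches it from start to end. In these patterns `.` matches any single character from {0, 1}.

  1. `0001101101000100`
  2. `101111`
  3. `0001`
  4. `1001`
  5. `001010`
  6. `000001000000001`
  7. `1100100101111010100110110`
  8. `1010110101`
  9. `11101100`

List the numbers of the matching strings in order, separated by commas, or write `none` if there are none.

1 → no match
2 → no match — must start with `0`
3 → match
4 → no match — must start with `0`
5 → no match
6 → match
7 → no match — must start with `0`
8 → no match — must start with `0`
9 → no match — must start with `0`

3, 6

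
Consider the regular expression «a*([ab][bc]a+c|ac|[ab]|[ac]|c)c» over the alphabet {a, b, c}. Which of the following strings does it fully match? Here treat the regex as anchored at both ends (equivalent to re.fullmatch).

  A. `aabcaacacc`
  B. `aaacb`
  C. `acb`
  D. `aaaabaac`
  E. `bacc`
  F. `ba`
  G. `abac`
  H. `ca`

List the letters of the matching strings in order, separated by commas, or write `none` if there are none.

none

A. `aabcaacacc` → no match
B. `aaacb` → no match — must end with `c`
C. `acb` → no match — must end with `c`
D. `aaaabaac` → no match
E. `bacc` → no match
F. `ba` → no match — must end with `c`
G. `abac` → no match
H. `ca` → no match — must end with `c`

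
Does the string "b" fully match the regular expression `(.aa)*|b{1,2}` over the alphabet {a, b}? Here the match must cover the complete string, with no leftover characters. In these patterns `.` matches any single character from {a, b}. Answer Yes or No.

Yes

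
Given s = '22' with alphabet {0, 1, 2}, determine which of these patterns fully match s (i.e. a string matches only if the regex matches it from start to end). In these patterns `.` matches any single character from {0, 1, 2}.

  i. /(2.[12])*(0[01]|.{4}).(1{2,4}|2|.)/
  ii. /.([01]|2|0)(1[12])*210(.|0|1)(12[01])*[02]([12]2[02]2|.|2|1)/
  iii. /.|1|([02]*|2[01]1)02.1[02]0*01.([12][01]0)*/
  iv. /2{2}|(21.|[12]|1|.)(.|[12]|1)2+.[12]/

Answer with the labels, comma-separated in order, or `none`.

i → no match
ii → no match
iii → no match
iv → match

iv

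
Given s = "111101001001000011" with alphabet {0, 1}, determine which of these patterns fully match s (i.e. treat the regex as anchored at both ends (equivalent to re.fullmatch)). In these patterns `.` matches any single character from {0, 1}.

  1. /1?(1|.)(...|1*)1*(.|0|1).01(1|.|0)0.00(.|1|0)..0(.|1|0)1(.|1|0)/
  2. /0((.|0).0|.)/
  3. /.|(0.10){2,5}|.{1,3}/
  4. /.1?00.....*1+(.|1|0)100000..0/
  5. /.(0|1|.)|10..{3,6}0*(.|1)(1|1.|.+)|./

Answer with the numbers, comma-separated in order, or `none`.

1 → match
2 → no match — must start with "0"
3 → no match
4 → no match — must end with "0"
5 → no match

1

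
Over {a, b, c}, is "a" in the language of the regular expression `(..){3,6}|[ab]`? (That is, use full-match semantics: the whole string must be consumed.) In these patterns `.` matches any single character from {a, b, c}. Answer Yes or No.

Yes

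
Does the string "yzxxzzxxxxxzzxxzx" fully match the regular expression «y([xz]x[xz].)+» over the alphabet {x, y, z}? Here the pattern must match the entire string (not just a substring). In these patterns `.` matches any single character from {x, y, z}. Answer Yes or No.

Yes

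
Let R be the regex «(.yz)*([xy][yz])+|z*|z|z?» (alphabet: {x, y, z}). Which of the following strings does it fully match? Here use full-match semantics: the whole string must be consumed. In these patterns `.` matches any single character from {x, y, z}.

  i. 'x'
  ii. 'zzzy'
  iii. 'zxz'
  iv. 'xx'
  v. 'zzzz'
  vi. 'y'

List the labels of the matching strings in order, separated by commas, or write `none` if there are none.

i. 'x' → no match
ii. 'zzzy' → no match
iii. 'zxz' → no match
iv. 'xx' → no match
v. 'zzzz' → match
vi. 'y' → no match

v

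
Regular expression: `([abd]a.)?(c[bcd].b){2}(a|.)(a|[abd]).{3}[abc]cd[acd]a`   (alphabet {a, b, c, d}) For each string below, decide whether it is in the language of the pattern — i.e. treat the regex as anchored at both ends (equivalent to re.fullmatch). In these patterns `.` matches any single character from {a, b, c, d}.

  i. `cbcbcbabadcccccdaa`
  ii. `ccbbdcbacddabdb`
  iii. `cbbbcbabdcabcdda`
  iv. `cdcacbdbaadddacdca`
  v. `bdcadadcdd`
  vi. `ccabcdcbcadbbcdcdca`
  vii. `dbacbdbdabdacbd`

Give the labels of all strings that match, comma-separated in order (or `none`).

i → match
ii → no match — must end with `a`
iii → no match
iv → no match
v → no match — must end with `a`
vi → no match
vii → no match — must end with `a`

i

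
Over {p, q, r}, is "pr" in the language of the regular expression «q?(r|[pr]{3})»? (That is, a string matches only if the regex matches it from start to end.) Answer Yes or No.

No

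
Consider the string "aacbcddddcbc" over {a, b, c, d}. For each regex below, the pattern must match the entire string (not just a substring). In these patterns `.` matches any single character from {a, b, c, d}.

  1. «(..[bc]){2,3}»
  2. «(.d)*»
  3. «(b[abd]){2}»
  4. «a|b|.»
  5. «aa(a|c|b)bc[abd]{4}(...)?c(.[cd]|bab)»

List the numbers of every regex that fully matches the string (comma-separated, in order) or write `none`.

1 → no match
2 → no match
3 → no match — must start with "b"
4 → no match
5 → match

5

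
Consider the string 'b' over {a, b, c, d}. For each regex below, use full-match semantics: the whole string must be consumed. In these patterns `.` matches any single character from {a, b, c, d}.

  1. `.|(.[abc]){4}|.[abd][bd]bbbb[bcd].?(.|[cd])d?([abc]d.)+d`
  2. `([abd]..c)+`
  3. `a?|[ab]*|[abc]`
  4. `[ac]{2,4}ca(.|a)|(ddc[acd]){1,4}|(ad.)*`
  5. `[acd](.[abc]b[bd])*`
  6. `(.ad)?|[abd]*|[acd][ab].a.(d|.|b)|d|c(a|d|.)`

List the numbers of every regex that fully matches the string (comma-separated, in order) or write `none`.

1, 3, 6

1 → match
2 → no match — must end with 'c'
3 → match
4 → no match
5 → no match
6 → match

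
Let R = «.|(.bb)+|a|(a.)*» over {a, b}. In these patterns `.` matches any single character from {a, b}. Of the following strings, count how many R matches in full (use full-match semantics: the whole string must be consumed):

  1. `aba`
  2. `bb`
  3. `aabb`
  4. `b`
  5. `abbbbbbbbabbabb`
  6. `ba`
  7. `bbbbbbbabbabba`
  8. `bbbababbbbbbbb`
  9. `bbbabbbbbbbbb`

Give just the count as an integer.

2

1. `aba` → no match
2. `bb` → no match
3. `aabb` → no match
4. `b` → match
5 → match
6. `ba` → no match
7 → no match
8 → no match
9 → no match
Total matched: 2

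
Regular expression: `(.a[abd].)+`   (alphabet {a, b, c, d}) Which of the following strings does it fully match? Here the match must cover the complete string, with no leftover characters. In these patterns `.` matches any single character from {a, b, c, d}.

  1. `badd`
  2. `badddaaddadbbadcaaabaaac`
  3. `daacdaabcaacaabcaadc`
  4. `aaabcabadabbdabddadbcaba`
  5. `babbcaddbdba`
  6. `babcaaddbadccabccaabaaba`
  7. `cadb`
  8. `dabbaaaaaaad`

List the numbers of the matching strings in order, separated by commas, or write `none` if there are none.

1 → match
2 → match
3 → match
4 → match
5 → no match
6 → match
7 → match
8 → match

1, 2, 3, 4, 6, 7, 8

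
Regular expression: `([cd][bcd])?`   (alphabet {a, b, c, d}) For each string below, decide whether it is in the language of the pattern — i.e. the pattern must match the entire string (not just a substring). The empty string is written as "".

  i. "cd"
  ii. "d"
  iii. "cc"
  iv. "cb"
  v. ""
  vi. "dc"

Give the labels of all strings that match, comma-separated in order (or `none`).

i → match
ii → no match
iii → match
iv → match
v → match
vi → match

i, iii, iv, v, vi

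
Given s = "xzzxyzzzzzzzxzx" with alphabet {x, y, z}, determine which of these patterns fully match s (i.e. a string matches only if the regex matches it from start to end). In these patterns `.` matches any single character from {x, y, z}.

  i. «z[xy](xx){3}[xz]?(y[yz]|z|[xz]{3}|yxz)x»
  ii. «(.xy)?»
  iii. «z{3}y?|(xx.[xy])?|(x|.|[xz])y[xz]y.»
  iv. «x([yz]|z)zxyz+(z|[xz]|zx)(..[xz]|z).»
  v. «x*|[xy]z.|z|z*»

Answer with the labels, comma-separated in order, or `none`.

iv

i → no match — must start with "z"
ii → no match
iii → no match
iv → match
v → no match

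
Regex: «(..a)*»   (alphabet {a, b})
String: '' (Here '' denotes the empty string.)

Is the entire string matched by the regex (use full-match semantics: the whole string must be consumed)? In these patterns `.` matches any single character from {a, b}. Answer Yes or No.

Yes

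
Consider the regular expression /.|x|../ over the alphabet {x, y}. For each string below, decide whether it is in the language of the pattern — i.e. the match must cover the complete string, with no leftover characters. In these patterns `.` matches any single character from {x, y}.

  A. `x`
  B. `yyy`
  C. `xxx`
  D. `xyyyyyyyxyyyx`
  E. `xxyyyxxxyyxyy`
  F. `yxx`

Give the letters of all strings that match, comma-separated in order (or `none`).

A

A. `x` → match
B. `yyy` → no match
C. `xxx` → no match
D → no match
E → no match
F. `yxx` → no match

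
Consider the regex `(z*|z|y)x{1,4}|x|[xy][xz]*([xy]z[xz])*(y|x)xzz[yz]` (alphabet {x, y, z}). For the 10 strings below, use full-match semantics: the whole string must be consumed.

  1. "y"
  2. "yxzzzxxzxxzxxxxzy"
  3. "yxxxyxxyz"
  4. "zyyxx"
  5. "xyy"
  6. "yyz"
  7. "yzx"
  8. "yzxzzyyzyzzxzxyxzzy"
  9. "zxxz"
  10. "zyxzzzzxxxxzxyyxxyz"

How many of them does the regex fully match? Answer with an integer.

0

1 → no match
2 → no match
3 → no match
4 → no match
5 → no match
6 → no match
7 → no match
8 → no match
9 → no match
10 → no match
Total matched: 0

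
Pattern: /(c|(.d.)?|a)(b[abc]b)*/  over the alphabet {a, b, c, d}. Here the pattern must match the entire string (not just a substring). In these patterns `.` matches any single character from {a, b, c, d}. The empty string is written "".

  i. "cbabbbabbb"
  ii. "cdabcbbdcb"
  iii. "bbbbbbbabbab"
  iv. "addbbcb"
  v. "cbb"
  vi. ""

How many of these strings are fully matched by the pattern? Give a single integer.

2

i → no match
ii → no match
iii → match
iv → no match
v → no match
vi → match
Total matched: 2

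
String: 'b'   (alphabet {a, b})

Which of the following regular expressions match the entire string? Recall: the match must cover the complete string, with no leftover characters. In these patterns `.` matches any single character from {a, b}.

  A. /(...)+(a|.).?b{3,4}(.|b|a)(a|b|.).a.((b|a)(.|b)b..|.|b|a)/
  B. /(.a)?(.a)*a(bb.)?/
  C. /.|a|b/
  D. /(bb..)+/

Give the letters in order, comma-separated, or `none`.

A → no match
B → no match
C → match
D → no match — must start with 'bb'

C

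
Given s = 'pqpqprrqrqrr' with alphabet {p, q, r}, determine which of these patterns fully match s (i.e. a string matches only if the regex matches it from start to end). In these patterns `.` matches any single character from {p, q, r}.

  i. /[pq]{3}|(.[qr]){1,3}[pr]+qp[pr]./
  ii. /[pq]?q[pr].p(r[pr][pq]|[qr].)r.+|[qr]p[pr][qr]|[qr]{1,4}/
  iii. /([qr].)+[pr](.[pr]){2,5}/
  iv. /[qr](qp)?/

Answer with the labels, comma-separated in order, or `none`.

i → no match
ii → match
iii → no match
iv → no match

ii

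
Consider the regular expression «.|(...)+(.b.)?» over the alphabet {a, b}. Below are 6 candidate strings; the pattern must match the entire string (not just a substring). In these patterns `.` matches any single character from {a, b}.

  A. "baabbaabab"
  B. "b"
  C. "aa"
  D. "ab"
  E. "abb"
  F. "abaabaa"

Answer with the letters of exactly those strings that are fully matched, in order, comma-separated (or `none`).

B, E

A → no match
B → match
C → no match
D → no match
E → match
F → no match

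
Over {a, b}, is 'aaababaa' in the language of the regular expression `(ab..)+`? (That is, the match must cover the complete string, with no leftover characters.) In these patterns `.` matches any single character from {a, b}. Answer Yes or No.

Every match must start with 'ab', but 'aaababaa' does not.

No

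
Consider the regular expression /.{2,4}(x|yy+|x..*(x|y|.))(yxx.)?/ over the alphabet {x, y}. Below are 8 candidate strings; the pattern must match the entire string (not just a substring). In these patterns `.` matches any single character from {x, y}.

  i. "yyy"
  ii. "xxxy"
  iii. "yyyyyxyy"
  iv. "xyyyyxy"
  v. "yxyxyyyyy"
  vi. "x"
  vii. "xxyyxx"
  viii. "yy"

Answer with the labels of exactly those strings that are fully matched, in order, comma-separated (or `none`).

i → no match
ii → no match
iii → no match
iv → no match
v → match
vi → no match
vii → no match
viii → no match

v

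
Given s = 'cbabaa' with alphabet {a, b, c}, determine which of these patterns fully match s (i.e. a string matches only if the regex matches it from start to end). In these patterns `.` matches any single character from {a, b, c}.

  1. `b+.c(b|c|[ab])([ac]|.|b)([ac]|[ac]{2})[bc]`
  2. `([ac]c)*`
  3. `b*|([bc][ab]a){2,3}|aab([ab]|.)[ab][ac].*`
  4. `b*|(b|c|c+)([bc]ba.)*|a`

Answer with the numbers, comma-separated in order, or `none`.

3

1 → no match — must start with 'b'
2 → no match
3 → match
4 → no match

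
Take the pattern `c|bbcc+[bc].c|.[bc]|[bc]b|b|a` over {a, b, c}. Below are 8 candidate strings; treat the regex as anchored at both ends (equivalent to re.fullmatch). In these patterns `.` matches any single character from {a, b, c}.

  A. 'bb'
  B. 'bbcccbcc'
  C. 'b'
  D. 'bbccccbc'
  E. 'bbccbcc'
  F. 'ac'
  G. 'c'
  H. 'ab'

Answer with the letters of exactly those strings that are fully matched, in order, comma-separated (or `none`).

A, B, C, D, E, F, G, H

A. 'bb' → match
B. 'bbcccbcc' → match
C. 'b' → match
D. 'bbccccbc' → match
E. 'bbccbcc' → match
F. 'ac' → match
G. 'c' → match
H. 'ab' → match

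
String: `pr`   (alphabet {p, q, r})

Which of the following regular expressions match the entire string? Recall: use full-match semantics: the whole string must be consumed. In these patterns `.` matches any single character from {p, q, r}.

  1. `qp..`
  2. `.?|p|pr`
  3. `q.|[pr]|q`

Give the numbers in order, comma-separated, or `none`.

2

1 → no match — must start with `qp`
2 → match
3 → no match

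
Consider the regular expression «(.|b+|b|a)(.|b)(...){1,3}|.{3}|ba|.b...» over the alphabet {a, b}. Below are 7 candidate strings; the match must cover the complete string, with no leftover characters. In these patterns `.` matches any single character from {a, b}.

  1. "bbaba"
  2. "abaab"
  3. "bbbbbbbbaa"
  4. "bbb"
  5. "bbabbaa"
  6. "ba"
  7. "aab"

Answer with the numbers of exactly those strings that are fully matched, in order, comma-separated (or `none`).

1. "bbaba" → match
2. "abaab" → match
3. "bbbbbbbbaa" → match
4. "bbb" → match
5. "bbabbaa" → no match
6. "ba" → match
7. "aab" → match

1, 2, 3, 4, 6, 7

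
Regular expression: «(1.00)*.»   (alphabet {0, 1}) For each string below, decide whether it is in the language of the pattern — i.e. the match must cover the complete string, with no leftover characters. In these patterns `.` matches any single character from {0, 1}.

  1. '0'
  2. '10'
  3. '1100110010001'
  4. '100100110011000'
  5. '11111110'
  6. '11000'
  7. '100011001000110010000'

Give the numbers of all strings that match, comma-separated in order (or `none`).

1 → match
2 → no match
3 → match
4 → no match
5 → no match
6 → match
7 → match

1, 3, 6, 7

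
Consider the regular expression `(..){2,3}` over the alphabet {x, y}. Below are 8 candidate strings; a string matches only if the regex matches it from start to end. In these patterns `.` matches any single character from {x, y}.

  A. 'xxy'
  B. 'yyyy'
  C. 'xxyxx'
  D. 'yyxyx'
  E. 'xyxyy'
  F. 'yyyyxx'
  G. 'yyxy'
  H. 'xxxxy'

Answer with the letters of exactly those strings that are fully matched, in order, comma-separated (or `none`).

A. 'xxy' → no match
B. 'yyyy' → match
C. 'xxyxx' → no match
D. 'yyxyx' → no match
E. 'xyxyy' → no match
F. 'yyyyxx' → match
G. 'yyxy' → match
H. 'xxxxy' → no match

B, F, G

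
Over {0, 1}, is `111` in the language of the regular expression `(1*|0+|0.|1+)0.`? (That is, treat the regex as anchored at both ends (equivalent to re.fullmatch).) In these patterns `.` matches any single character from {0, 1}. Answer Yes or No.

No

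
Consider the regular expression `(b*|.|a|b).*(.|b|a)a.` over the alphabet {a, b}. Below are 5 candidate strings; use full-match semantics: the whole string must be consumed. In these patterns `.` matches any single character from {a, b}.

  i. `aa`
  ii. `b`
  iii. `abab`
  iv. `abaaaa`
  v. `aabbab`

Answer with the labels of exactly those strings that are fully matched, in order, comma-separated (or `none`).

i → no match
ii → no match
iii → match
iv → match
v → match

iii, iv, v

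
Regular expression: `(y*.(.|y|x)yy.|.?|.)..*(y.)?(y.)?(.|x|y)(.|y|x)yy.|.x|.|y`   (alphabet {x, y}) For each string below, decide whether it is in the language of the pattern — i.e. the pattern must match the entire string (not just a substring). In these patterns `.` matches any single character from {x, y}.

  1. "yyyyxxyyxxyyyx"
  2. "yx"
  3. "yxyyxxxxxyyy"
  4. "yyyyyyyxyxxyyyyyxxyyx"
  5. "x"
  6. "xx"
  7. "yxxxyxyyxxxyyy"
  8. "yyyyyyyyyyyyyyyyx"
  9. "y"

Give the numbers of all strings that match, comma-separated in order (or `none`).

1 → match
2. "yx" → match
3. "yxyyxxxxxyyy" → match
4 → match
5. "x" → match
6. "xx" → match
7 → match
8 → match
9. "y" → match

1, 2, 3, 4, 5, 6, 7, 8, 9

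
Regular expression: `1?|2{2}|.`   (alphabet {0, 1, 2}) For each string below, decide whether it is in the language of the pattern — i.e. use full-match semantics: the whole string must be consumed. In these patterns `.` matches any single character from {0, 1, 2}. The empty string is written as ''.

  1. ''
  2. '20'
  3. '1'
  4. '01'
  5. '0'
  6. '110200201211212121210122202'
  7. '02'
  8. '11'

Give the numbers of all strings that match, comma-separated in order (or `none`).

1 → match
2 → no match
3 → match
4 → no match
5 → match
6 → no match
7 → no match
8 → no match

1, 3, 5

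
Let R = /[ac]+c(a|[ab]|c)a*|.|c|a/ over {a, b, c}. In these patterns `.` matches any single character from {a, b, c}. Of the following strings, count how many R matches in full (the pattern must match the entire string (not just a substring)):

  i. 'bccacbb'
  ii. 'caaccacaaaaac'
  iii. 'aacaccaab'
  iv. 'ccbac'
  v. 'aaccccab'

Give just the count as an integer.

0

i → no match
ii → no match
iii → no match
iv → no match
v → no match
Total matched: 0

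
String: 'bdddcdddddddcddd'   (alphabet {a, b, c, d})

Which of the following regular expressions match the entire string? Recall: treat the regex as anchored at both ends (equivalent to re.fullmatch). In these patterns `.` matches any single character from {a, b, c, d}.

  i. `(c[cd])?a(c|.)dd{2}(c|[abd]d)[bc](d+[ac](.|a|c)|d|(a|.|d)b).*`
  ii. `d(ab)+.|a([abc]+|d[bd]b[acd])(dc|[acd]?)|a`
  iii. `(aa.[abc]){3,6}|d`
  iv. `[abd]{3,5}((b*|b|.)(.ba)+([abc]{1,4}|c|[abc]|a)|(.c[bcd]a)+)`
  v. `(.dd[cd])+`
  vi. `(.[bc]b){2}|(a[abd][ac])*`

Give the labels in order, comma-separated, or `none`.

i → no match
ii → no match
iii → no match
iv → no match
v → match
vi → no match

v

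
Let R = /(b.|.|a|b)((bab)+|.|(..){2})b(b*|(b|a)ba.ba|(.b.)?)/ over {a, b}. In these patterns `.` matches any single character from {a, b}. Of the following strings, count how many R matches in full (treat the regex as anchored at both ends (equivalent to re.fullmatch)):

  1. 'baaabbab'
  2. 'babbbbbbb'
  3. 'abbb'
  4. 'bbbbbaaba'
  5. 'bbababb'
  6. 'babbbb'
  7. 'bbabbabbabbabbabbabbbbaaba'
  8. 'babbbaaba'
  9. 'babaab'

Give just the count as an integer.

8

1 → no match
2 → match
3 → match
4 → match
5 → match
6 → match
7 → match
8 → match
9 → match
Total matched: 8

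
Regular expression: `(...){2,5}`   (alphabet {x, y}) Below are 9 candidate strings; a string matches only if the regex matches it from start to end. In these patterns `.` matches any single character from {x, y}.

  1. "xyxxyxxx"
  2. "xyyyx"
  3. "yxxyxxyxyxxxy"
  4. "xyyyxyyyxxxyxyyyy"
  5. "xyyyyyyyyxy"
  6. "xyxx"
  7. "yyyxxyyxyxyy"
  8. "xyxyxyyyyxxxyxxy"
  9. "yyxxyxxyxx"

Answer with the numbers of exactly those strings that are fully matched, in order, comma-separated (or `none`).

1 → no match
2 → no match
3 → no match
4 → no match
5 → no match
6 → no match
7 → match
8 → no match
9 → no match

7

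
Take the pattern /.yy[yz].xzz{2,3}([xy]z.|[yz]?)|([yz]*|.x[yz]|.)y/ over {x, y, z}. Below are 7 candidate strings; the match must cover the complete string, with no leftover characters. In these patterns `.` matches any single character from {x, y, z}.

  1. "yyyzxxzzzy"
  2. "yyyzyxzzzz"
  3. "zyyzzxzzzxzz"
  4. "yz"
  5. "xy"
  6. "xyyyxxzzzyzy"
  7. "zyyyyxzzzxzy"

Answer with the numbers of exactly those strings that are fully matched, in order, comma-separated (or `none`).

1, 2, 3, 5, 6, 7

1 → match
2 → match
3 → match
4 → no match
5 → match
6 → match
7 → match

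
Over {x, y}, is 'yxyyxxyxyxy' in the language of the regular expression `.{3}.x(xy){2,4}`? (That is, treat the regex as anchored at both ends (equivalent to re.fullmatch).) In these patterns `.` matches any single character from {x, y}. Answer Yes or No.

Yes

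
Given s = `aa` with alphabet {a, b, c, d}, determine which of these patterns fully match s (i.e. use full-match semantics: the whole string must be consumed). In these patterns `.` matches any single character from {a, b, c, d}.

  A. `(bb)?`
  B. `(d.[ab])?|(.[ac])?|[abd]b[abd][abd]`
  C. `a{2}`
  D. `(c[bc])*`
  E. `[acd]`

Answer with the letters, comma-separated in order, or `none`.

B, C

A → no match
B → match
C → match
D → no match
E → no match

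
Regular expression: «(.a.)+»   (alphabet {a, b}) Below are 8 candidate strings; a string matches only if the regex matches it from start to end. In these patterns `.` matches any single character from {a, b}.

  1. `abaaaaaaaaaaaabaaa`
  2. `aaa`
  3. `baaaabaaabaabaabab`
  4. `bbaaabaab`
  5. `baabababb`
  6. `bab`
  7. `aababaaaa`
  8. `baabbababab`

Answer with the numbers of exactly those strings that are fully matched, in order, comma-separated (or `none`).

2, 3, 6

1 → no match
2 → match
3 → match
4 → no match
5 → no match
6 → match
7 → no match
8 → no match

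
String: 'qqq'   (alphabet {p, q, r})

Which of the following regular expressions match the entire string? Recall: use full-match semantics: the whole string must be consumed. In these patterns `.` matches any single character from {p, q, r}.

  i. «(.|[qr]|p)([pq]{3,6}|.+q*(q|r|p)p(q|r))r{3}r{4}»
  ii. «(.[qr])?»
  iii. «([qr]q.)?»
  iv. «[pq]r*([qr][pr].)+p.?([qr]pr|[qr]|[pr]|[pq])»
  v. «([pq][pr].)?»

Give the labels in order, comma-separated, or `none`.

i → no match — must end with 'r'
ii → no match
iii → match
iv → no match
v → no match

iii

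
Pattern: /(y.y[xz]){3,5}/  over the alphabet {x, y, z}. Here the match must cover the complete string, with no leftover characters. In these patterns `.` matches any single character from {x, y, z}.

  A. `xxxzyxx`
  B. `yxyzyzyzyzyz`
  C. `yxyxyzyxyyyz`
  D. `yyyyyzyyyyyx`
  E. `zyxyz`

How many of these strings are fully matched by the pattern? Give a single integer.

A. `xxxzyxx` → no match — must start with `y`
B. `yxyzyzyzyzyz` → match
C. `yxyxyzyxyyyz` → match
D. `yyyyyzyyyyyx` → no match
E. `zyxyz` → no match — must start with `y`
Total matched: 2

2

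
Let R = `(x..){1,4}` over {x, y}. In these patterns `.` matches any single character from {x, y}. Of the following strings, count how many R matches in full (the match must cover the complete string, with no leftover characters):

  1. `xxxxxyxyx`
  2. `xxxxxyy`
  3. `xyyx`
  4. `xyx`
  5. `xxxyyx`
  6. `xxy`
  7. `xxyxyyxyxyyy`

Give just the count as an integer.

3

1 → match
2 → no match
3 → no match
4 → match
5 → no match
6 → match
7 → no match
Total matched: 3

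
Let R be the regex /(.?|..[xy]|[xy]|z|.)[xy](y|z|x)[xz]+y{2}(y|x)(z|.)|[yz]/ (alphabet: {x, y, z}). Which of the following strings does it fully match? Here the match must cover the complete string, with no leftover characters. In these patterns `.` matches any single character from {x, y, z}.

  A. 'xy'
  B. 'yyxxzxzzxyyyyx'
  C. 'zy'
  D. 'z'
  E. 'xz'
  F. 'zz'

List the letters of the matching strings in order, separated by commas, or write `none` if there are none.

A → no match
B → no match
C → no match
D → match
E → no match
F → no match

D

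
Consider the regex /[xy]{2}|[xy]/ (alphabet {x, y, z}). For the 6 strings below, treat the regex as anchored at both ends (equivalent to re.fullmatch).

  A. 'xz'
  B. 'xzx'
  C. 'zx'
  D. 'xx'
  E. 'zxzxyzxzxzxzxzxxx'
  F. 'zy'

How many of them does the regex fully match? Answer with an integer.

1

A → no match
B → no match
C → no match
D → match
E → no match
F → no match
Total matched: 1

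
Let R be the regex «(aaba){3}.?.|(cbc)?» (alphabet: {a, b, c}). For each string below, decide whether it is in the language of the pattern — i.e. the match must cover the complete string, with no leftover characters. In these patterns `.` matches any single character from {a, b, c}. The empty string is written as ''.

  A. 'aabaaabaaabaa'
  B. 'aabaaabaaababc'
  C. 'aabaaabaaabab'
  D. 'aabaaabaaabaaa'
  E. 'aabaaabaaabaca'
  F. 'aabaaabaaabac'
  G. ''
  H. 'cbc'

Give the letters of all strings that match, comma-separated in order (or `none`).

A → match
B → match
C → match
D → match
E → match
F → match
G. '' → match
H. 'cbc' → match

A, B, C, D, E, F, G, H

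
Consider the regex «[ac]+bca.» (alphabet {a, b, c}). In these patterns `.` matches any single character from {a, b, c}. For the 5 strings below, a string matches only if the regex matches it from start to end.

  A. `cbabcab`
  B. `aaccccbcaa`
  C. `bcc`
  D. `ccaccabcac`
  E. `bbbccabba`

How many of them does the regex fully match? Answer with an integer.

2

A → no match
B → match
C → no match
D → match
E → no match
Total matched: 2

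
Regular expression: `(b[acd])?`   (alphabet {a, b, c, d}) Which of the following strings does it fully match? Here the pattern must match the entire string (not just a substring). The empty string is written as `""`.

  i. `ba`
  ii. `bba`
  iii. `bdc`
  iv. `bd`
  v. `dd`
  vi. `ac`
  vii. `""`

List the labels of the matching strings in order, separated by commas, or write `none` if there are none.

i. `ba` → match
ii. `bba` → no match
iii. `bdc` → no match
iv. `bd` → match
v. `dd` → no match
vi. `ac` → no match
vii. `""` → match

i, iv, vii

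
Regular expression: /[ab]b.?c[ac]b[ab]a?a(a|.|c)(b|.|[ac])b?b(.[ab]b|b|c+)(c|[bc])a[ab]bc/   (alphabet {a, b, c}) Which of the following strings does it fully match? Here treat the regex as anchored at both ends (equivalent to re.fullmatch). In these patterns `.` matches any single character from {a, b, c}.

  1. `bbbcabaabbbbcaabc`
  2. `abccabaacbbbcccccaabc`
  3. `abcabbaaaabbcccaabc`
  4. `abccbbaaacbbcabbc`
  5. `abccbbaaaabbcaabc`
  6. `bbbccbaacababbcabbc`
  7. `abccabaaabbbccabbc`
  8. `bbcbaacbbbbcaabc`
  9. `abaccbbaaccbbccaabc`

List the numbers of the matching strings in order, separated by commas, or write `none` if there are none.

1, 2, 3, 4, 5, 6, 7, 9

1 → match
2 → match
3 → match
4 → match
5 → match
6 → match
7 → match
8 → no match
9 → match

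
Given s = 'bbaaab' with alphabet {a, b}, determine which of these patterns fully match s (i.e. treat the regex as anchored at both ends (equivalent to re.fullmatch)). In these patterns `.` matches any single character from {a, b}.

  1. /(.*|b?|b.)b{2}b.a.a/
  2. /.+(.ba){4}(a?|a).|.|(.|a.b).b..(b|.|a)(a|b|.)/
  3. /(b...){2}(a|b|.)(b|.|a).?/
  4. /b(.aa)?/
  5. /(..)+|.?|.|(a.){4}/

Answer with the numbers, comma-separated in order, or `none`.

5

1 → no match — must end with 'a'
2 → no match
3 → no match
4 → no match
5 → match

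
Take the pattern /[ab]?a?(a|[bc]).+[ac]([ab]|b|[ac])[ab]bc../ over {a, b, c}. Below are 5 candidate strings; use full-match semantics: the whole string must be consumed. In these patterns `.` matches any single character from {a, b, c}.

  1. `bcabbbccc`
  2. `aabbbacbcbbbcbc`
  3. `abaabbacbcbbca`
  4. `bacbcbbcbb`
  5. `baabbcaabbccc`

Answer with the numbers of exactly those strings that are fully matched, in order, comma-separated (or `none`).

1 → match
2 → match
3 → no match
4 → no match
5 → match

1, 2, 5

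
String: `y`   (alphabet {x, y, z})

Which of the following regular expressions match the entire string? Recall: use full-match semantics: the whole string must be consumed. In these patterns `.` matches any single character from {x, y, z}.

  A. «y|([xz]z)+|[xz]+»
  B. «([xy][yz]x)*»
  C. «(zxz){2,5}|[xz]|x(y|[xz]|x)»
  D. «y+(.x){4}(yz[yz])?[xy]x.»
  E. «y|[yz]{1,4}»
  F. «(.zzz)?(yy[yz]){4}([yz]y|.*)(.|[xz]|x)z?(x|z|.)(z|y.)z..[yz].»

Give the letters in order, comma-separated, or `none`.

A → match
B → no match
C → no match
D → no match
E → match
F → no match

A, E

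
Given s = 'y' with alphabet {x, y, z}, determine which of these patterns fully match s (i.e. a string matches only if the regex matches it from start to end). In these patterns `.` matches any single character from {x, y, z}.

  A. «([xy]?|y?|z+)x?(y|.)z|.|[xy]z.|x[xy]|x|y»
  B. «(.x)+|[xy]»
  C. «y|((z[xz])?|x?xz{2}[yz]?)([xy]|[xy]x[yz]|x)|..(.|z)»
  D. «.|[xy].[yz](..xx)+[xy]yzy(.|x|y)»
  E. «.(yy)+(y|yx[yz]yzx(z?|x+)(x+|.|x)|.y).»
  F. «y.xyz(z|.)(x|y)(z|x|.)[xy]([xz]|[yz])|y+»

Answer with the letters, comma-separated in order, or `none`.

A, B, C, D, F

A → match
B → match
C → match
D → match
E → no match
F → match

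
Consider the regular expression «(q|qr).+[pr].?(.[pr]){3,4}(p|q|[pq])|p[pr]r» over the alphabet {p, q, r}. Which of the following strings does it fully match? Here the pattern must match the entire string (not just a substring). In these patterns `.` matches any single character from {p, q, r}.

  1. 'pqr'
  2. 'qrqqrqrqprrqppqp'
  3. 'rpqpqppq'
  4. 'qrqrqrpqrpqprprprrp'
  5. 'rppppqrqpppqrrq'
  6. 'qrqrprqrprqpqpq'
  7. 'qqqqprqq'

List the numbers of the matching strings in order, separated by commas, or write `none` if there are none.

1 → no match
2 → no match
3 → no match
4 → match
5 → no match
6 → match
7 → no match

4, 6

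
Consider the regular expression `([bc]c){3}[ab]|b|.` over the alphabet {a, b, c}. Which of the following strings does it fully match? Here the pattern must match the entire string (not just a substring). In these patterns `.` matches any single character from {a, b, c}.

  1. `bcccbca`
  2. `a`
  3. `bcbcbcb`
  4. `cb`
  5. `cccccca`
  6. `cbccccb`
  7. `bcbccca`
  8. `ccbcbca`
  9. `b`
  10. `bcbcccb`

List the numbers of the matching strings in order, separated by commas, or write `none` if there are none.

1 → match
2 → match
3 → match
4 → no match
5 → match
6 → no match
7 → match
8 → match
9 → match
10 → match

1, 2, 3, 5, 7, 8, 9, 10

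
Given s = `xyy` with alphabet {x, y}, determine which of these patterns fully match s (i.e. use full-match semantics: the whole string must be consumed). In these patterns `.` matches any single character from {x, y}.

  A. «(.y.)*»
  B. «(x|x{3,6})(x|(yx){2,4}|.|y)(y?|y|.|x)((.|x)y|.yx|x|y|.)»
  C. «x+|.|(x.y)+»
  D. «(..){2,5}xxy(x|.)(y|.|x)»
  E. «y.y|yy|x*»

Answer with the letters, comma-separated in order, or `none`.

A, B, C

A → match
B → match
C → match
D → no match
E → no match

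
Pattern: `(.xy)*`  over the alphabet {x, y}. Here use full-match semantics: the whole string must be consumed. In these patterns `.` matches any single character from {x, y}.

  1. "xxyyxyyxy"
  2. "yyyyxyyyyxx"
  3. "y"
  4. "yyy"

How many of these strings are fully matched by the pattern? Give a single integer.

1

1. "xxyyxyyxy" → match
2. "yyyyxyyyyxx" → no match
3. "y" → no match
4. "yyy" → no match
Total matched: 1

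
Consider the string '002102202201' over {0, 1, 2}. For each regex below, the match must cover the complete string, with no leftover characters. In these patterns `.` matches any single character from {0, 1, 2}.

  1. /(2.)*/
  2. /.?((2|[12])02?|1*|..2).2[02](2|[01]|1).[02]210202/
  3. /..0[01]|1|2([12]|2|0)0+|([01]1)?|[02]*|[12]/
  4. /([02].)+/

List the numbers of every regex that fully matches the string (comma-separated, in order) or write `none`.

4

1 → no match
2 → no match — must end with '210202'
3 → no match
4 → match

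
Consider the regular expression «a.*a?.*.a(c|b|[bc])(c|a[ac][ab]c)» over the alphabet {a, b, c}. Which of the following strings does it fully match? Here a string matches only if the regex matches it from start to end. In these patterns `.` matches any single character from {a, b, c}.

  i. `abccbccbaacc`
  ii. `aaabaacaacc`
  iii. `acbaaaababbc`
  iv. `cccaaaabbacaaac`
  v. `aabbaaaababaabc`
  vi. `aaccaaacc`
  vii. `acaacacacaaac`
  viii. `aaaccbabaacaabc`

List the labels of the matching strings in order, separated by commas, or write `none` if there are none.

i, ii, v, vi, vii, viii

i. `abccbccbaacc` → match
ii. `aaabaacaacc` → match
iii. `acbaaaababbc` → no match
iv → no match — must start with `a`
v → match
vi. `aaccaaacc` → match
vii → match
viii → match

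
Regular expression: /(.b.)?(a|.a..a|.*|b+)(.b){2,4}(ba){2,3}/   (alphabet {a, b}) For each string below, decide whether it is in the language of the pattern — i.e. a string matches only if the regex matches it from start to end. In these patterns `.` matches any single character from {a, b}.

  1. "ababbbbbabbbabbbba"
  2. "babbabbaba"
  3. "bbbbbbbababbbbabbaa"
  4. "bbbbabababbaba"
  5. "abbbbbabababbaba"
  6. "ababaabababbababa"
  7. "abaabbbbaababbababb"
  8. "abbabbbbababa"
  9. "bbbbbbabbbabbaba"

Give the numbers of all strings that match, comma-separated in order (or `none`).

1 → no match
2 → match
3 → no match — must end with "ba"
4 → match
5 → match
6 → match
7 → no match — must end with "ba"
8 → match
9 → match

2, 4, 5, 6, 8, 9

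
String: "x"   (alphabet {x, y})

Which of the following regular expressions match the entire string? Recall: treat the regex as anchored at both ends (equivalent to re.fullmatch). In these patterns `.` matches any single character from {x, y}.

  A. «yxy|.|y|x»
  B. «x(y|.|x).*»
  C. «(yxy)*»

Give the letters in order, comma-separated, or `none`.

A

A → match
B → no match
C → no match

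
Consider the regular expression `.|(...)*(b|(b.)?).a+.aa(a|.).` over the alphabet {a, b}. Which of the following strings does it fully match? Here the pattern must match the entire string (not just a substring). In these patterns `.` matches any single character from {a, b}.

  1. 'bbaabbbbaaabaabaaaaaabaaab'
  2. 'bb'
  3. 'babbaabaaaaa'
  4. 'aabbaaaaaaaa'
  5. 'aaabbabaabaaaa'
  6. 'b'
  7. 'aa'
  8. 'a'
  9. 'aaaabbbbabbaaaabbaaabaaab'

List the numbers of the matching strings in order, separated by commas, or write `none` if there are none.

1, 4, 5, 6, 8, 9

1 → match
2 → no match
3 → no match
4 → match
5 → match
6 → match
7 → no match
8 → match
9 → match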